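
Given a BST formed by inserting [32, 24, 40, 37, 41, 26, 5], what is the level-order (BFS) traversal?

Tree insertion order: [32, 24, 40, 37, 41, 26, 5]
Tree (level-order array): [32, 24, 40, 5, 26, 37, 41]
BFS from the root, enqueuing left then right child of each popped node:
  queue [32] -> pop 32, enqueue [24, 40], visited so far: [32]
  queue [24, 40] -> pop 24, enqueue [5, 26], visited so far: [32, 24]
  queue [40, 5, 26] -> pop 40, enqueue [37, 41], visited so far: [32, 24, 40]
  queue [5, 26, 37, 41] -> pop 5, enqueue [none], visited so far: [32, 24, 40, 5]
  queue [26, 37, 41] -> pop 26, enqueue [none], visited so far: [32, 24, 40, 5, 26]
  queue [37, 41] -> pop 37, enqueue [none], visited so far: [32, 24, 40, 5, 26, 37]
  queue [41] -> pop 41, enqueue [none], visited so far: [32, 24, 40, 5, 26, 37, 41]
Result: [32, 24, 40, 5, 26, 37, 41]


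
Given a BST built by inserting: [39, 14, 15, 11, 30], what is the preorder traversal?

Tree insertion order: [39, 14, 15, 11, 30]
Tree (level-order array): [39, 14, None, 11, 15, None, None, None, 30]
Preorder traversal: [39, 14, 11, 15, 30]


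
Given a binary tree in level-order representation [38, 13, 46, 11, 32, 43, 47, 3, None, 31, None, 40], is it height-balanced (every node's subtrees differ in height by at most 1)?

Tree (level-order array): [38, 13, 46, 11, 32, 43, 47, 3, None, 31, None, 40]
Definition: a tree is height-balanced if, at every node, |h(left) - h(right)| <= 1 (empty subtree has height -1).
Bottom-up per-node check:
  node 3: h_left=-1, h_right=-1, diff=0 [OK], height=0
  node 11: h_left=0, h_right=-1, diff=1 [OK], height=1
  node 31: h_left=-1, h_right=-1, diff=0 [OK], height=0
  node 32: h_left=0, h_right=-1, diff=1 [OK], height=1
  node 13: h_left=1, h_right=1, diff=0 [OK], height=2
  node 40: h_left=-1, h_right=-1, diff=0 [OK], height=0
  node 43: h_left=0, h_right=-1, diff=1 [OK], height=1
  node 47: h_left=-1, h_right=-1, diff=0 [OK], height=0
  node 46: h_left=1, h_right=0, diff=1 [OK], height=2
  node 38: h_left=2, h_right=2, diff=0 [OK], height=3
All nodes satisfy the balance condition.
Result: Balanced


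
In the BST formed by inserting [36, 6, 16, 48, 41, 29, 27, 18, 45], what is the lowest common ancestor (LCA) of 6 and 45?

Tree insertion order: [36, 6, 16, 48, 41, 29, 27, 18, 45]
Tree (level-order array): [36, 6, 48, None, 16, 41, None, None, 29, None, 45, 27, None, None, None, 18]
In a BST, the LCA of p=6, q=45 is the first node v on the
root-to-leaf path with p <= v <= q (go left if both < v, right if both > v).
Walk from root:
  at 36: 6 <= 36 <= 45, this is the LCA
LCA = 36


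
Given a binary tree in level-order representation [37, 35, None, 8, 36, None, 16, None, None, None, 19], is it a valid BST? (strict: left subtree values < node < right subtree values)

Level-order array: [37, 35, None, 8, 36, None, 16, None, None, None, 19]
Validate using subtree bounds (lo, hi): at each node, require lo < value < hi,
then recurse left with hi=value and right with lo=value.
Preorder trace (stopping at first violation):
  at node 37 with bounds (-inf, +inf): OK
  at node 35 with bounds (-inf, 37): OK
  at node 8 with bounds (-inf, 35): OK
  at node 16 with bounds (8, 35): OK
  at node 19 with bounds (16, 35): OK
  at node 36 with bounds (35, 37): OK
No violation found at any node.
Result: Valid BST


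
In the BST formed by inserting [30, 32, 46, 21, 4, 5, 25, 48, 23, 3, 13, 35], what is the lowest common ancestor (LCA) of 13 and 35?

Tree insertion order: [30, 32, 46, 21, 4, 5, 25, 48, 23, 3, 13, 35]
Tree (level-order array): [30, 21, 32, 4, 25, None, 46, 3, 5, 23, None, 35, 48, None, None, None, 13]
In a BST, the LCA of p=13, q=35 is the first node v on the
root-to-leaf path with p <= v <= q (go left if both < v, right if both > v).
Walk from root:
  at 30: 13 <= 30 <= 35, this is the LCA
LCA = 30


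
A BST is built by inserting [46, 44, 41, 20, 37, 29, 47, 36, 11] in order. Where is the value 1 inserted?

Starting tree (level order): [46, 44, 47, 41, None, None, None, 20, None, 11, 37, None, None, 29, None, None, 36]
Insertion path: 46 -> 44 -> 41 -> 20 -> 11
Result: insert 1 as left child of 11
Final tree (level order): [46, 44, 47, 41, None, None, None, 20, None, 11, 37, 1, None, 29, None, None, None, None, 36]


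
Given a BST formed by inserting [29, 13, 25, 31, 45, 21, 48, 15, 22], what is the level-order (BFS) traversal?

Tree insertion order: [29, 13, 25, 31, 45, 21, 48, 15, 22]
Tree (level-order array): [29, 13, 31, None, 25, None, 45, 21, None, None, 48, 15, 22]
BFS from the root, enqueuing left then right child of each popped node:
  queue [29] -> pop 29, enqueue [13, 31], visited so far: [29]
  queue [13, 31] -> pop 13, enqueue [25], visited so far: [29, 13]
  queue [31, 25] -> pop 31, enqueue [45], visited so far: [29, 13, 31]
  queue [25, 45] -> pop 25, enqueue [21], visited so far: [29, 13, 31, 25]
  queue [45, 21] -> pop 45, enqueue [48], visited so far: [29, 13, 31, 25, 45]
  queue [21, 48] -> pop 21, enqueue [15, 22], visited so far: [29, 13, 31, 25, 45, 21]
  queue [48, 15, 22] -> pop 48, enqueue [none], visited so far: [29, 13, 31, 25, 45, 21, 48]
  queue [15, 22] -> pop 15, enqueue [none], visited so far: [29, 13, 31, 25, 45, 21, 48, 15]
  queue [22] -> pop 22, enqueue [none], visited so far: [29, 13, 31, 25, 45, 21, 48, 15, 22]
Result: [29, 13, 31, 25, 45, 21, 48, 15, 22]


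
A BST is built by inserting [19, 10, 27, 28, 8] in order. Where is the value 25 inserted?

Starting tree (level order): [19, 10, 27, 8, None, None, 28]
Insertion path: 19 -> 27
Result: insert 25 as left child of 27
Final tree (level order): [19, 10, 27, 8, None, 25, 28]


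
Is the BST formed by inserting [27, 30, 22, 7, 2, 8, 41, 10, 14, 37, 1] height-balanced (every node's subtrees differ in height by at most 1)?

Tree (level-order array): [27, 22, 30, 7, None, None, 41, 2, 8, 37, None, 1, None, None, 10, None, None, None, None, None, 14]
Definition: a tree is height-balanced if, at every node, |h(left) - h(right)| <= 1 (empty subtree has height -1).
Bottom-up per-node check:
  node 1: h_left=-1, h_right=-1, diff=0 [OK], height=0
  node 2: h_left=0, h_right=-1, diff=1 [OK], height=1
  node 14: h_left=-1, h_right=-1, diff=0 [OK], height=0
  node 10: h_left=-1, h_right=0, diff=1 [OK], height=1
  node 8: h_left=-1, h_right=1, diff=2 [FAIL (|-1-1|=2 > 1)], height=2
  node 7: h_left=1, h_right=2, diff=1 [OK], height=3
  node 22: h_left=3, h_right=-1, diff=4 [FAIL (|3--1|=4 > 1)], height=4
  node 37: h_left=-1, h_right=-1, diff=0 [OK], height=0
  node 41: h_left=0, h_right=-1, diff=1 [OK], height=1
  node 30: h_left=-1, h_right=1, diff=2 [FAIL (|-1-1|=2 > 1)], height=2
  node 27: h_left=4, h_right=2, diff=2 [FAIL (|4-2|=2 > 1)], height=5
Node 8 violates the condition: |-1 - 1| = 2 > 1.
Result: Not balanced


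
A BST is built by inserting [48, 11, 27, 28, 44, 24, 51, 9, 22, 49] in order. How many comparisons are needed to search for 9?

Search path for 9: 48 -> 11 -> 9
Found: True
Comparisons: 3


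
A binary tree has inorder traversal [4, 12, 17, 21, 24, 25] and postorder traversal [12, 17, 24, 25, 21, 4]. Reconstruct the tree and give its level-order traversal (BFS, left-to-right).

Inorder:   [4, 12, 17, 21, 24, 25]
Postorder: [12, 17, 24, 25, 21, 4]
Algorithm: postorder visits root last, so walk postorder right-to-left;
each value is the root of the current inorder slice — split it at that
value, recurse on the right subtree first, then the left.
Recursive splits:
  root=4; inorder splits into left=[], right=[12, 17, 21, 24, 25]
  root=21; inorder splits into left=[12, 17], right=[24, 25]
  root=25; inorder splits into left=[24], right=[]
  root=24; inorder splits into left=[], right=[]
  root=17; inorder splits into left=[12], right=[]
  root=12; inorder splits into left=[], right=[]
Reconstructed level-order: [4, 21, 17, 25, 12, 24]


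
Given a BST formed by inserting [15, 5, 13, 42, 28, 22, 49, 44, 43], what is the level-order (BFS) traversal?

Tree insertion order: [15, 5, 13, 42, 28, 22, 49, 44, 43]
Tree (level-order array): [15, 5, 42, None, 13, 28, 49, None, None, 22, None, 44, None, None, None, 43]
BFS from the root, enqueuing left then right child of each popped node:
  queue [15] -> pop 15, enqueue [5, 42], visited so far: [15]
  queue [5, 42] -> pop 5, enqueue [13], visited so far: [15, 5]
  queue [42, 13] -> pop 42, enqueue [28, 49], visited so far: [15, 5, 42]
  queue [13, 28, 49] -> pop 13, enqueue [none], visited so far: [15, 5, 42, 13]
  queue [28, 49] -> pop 28, enqueue [22], visited so far: [15, 5, 42, 13, 28]
  queue [49, 22] -> pop 49, enqueue [44], visited so far: [15, 5, 42, 13, 28, 49]
  queue [22, 44] -> pop 22, enqueue [none], visited so far: [15, 5, 42, 13, 28, 49, 22]
  queue [44] -> pop 44, enqueue [43], visited so far: [15, 5, 42, 13, 28, 49, 22, 44]
  queue [43] -> pop 43, enqueue [none], visited so far: [15, 5, 42, 13, 28, 49, 22, 44, 43]
Result: [15, 5, 42, 13, 28, 49, 22, 44, 43]


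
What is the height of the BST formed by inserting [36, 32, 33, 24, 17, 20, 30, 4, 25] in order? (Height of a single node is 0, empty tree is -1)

Insertion order: [36, 32, 33, 24, 17, 20, 30, 4, 25]
Tree (level-order array): [36, 32, None, 24, 33, 17, 30, None, None, 4, 20, 25]
Compute height bottom-up (empty subtree = -1):
  height(4) = 1 + max(-1, -1) = 0
  height(20) = 1 + max(-1, -1) = 0
  height(17) = 1 + max(0, 0) = 1
  height(25) = 1 + max(-1, -1) = 0
  height(30) = 1 + max(0, -1) = 1
  height(24) = 1 + max(1, 1) = 2
  height(33) = 1 + max(-1, -1) = 0
  height(32) = 1 + max(2, 0) = 3
  height(36) = 1 + max(3, -1) = 4
Height = 4


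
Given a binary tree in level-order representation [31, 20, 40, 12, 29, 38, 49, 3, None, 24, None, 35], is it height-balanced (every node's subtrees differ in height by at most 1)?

Tree (level-order array): [31, 20, 40, 12, 29, 38, 49, 3, None, 24, None, 35]
Definition: a tree is height-balanced if, at every node, |h(left) - h(right)| <= 1 (empty subtree has height -1).
Bottom-up per-node check:
  node 3: h_left=-1, h_right=-1, diff=0 [OK], height=0
  node 12: h_left=0, h_right=-1, diff=1 [OK], height=1
  node 24: h_left=-1, h_right=-1, diff=0 [OK], height=0
  node 29: h_left=0, h_right=-1, diff=1 [OK], height=1
  node 20: h_left=1, h_right=1, diff=0 [OK], height=2
  node 35: h_left=-1, h_right=-1, diff=0 [OK], height=0
  node 38: h_left=0, h_right=-1, diff=1 [OK], height=1
  node 49: h_left=-1, h_right=-1, diff=0 [OK], height=0
  node 40: h_left=1, h_right=0, diff=1 [OK], height=2
  node 31: h_left=2, h_right=2, diff=0 [OK], height=3
All nodes satisfy the balance condition.
Result: Balanced


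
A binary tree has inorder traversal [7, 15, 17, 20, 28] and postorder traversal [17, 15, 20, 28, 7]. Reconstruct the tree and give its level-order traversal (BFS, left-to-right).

Inorder:   [7, 15, 17, 20, 28]
Postorder: [17, 15, 20, 28, 7]
Algorithm: postorder visits root last, so walk postorder right-to-left;
each value is the root of the current inorder slice — split it at that
value, recurse on the right subtree first, then the left.
Recursive splits:
  root=7; inorder splits into left=[], right=[15, 17, 20, 28]
  root=28; inorder splits into left=[15, 17, 20], right=[]
  root=20; inorder splits into left=[15, 17], right=[]
  root=15; inorder splits into left=[], right=[17]
  root=17; inorder splits into left=[], right=[]
Reconstructed level-order: [7, 28, 20, 15, 17]


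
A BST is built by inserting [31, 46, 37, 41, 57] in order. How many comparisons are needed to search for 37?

Search path for 37: 31 -> 46 -> 37
Found: True
Comparisons: 3


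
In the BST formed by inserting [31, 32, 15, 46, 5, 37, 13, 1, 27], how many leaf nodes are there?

Tree built from: [31, 32, 15, 46, 5, 37, 13, 1, 27]
Tree (level-order array): [31, 15, 32, 5, 27, None, 46, 1, 13, None, None, 37]
Rule: A leaf has 0 children.
Per-node child counts:
  node 31: 2 child(ren)
  node 15: 2 child(ren)
  node 5: 2 child(ren)
  node 1: 0 child(ren)
  node 13: 0 child(ren)
  node 27: 0 child(ren)
  node 32: 1 child(ren)
  node 46: 1 child(ren)
  node 37: 0 child(ren)
Matching nodes: [1, 13, 27, 37]
Count of leaf nodes: 4


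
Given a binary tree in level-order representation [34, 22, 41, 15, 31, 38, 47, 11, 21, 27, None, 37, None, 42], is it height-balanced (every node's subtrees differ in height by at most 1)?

Tree (level-order array): [34, 22, 41, 15, 31, 38, 47, 11, 21, 27, None, 37, None, 42]
Definition: a tree is height-balanced if, at every node, |h(left) - h(right)| <= 1 (empty subtree has height -1).
Bottom-up per-node check:
  node 11: h_left=-1, h_right=-1, diff=0 [OK], height=0
  node 21: h_left=-1, h_right=-1, diff=0 [OK], height=0
  node 15: h_left=0, h_right=0, diff=0 [OK], height=1
  node 27: h_left=-1, h_right=-1, diff=0 [OK], height=0
  node 31: h_left=0, h_right=-1, diff=1 [OK], height=1
  node 22: h_left=1, h_right=1, diff=0 [OK], height=2
  node 37: h_left=-1, h_right=-1, diff=0 [OK], height=0
  node 38: h_left=0, h_right=-1, diff=1 [OK], height=1
  node 42: h_left=-1, h_right=-1, diff=0 [OK], height=0
  node 47: h_left=0, h_right=-1, diff=1 [OK], height=1
  node 41: h_left=1, h_right=1, diff=0 [OK], height=2
  node 34: h_left=2, h_right=2, diff=0 [OK], height=3
All nodes satisfy the balance condition.
Result: Balanced


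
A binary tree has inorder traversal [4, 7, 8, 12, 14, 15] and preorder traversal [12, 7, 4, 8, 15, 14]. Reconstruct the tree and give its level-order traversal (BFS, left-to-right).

Inorder:  [4, 7, 8, 12, 14, 15]
Preorder: [12, 7, 4, 8, 15, 14]
Algorithm: preorder visits root first, so consume preorder in order;
for each root, split the current inorder slice at that value into
left-subtree inorder and right-subtree inorder, then recurse.
Recursive splits:
  root=12; inorder splits into left=[4, 7, 8], right=[14, 15]
  root=7; inorder splits into left=[4], right=[8]
  root=4; inorder splits into left=[], right=[]
  root=8; inorder splits into left=[], right=[]
  root=15; inorder splits into left=[14], right=[]
  root=14; inorder splits into left=[], right=[]
Reconstructed level-order: [12, 7, 15, 4, 8, 14]


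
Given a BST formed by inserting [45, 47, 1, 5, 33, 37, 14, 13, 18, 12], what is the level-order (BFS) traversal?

Tree insertion order: [45, 47, 1, 5, 33, 37, 14, 13, 18, 12]
Tree (level-order array): [45, 1, 47, None, 5, None, None, None, 33, 14, 37, 13, 18, None, None, 12]
BFS from the root, enqueuing left then right child of each popped node:
  queue [45] -> pop 45, enqueue [1, 47], visited so far: [45]
  queue [1, 47] -> pop 1, enqueue [5], visited so far: [45, 1]
  queue [47, 5] -> pop 47, enqueue [none], visited so far: [45, 1, 47]
  queue [5] -> pop 5, enqueue [33], visited so far: [45, 1, 47, 5]
  queue [33] -> pop 33, enqueue [14, 37], visited so far: [45, 1, 47, 5, 33]
  queue [14, 37] -> pop 14, enqueue [13, 18], visited so far: [45, 1, 47, 5, 33, 14]
  queue [37, 13, 18] -> pop 37, enqueue [none], visited so far: [45, 1, 47, 5, 33, 14, 37]
  queue [13, 18] -> pop 13, enqueue [12], visited so far: [45, 1, 47, 5, 33, 14, 37, 13]
  queue [18, 12] -> pop 18, enqueue [none], visited so far: [45, 1, 47, 5, 33, 14, 37, 13, 18]
  queue [12] -> pop 12, enqueue [none], visited so far: [45, 1, 47, 5, 33, 14, 37, 13, 18, 12]
Result: [45, 1, 47, 5, 33, 14, 37, 13, 18, 12]


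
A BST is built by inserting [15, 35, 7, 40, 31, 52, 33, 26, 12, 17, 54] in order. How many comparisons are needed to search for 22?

Search path for 22: 15 -> 35 -> 31 -> 26 -> 17
Found: False
Comparisons: 5


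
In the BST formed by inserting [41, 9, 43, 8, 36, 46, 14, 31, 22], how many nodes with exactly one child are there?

Tree built from: [41, 9, 43, 8, 36, 46, 14, 31, 22]
Tree (level-order array): [41, 9, 43, 8, 36, None, 46, None, None, 14, None, None, None, None, 31, 22]
Rule: These are nodes with exactly 1 non-null child.
Per-node child counts:
  node 41: 2 child(ren)
  node 9: 2 child(ren)
  node 8: 0 child(ren)
  node 36: 1 child(ren)
  node 14: 1 child(ren)
  node 31: 1 child(ren)
  node 22: 0 child(ren)
  node 43: 1 child(ren)
  node 46: 0 child(ren)
Matching nodes: [36, 14, 31, 43]
Count of nodes with exactly one child: 4


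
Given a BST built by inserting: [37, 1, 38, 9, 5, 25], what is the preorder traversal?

Tree insertion order: [37, 1, 38, 9, 5, 25]
Tree (level-order array): [37, 1, 38, None, 9, None, None, 5, 25]
Preorder traversal: [37, 1, 9, 5, 25, 38]


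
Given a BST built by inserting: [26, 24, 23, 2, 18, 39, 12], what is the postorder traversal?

Tree insertion order: [26, 24, 23, 2, 18, 39, 12]
Tree (level-order array): [26, 24, 39, 23, None, None, None, 2, None, None, 18, 12]
Postorder traversal: [12, 18, 2, 23, 24, 39, 26]


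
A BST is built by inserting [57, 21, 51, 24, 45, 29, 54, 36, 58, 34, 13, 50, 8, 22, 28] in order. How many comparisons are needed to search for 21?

Search path for 21: 57 -> 21
Found: True
Comparisons: 2


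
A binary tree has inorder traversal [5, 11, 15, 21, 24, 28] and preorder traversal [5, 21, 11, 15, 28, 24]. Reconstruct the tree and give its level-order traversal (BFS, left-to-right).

Inorder:  [5, 11, 15, 21, 24, 28]
Preorder: [5, 21, 11, 15, 28, 24]
Algorithm: preorder visits root first, so consume preorder in order;
for each root, split the current inorder slice at that value into
left-subtree inorder and right-subtree inorder, then recurse.
Recursive splits:
  root=5; inorder splits into left=[], right=[11, 15, 21, 24, 28]
  root=21; inorder splits into left=[11, 15], right=[24, 28]
  root=11; inorder splits into left=[], right=[15]
  root=15; inorder splits into left=[], right=[]
  root=28; inorder splits into left=[24], right=[]
  root=24; inorder splits into left=[], right=[]
Reconstructed level-order: [5, 21, 11, 28, 15, 24]


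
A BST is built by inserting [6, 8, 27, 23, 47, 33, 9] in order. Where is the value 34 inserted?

Starting tree (level order): [6, None, 8, None, 27, 23, 47, 9, None, 33]
Insertion path: 6 -> 8 -> 27 -> 47 -> 33
Result: insert 34 as right child of 33
Final tree (level order): [6, None, 8, None, 27, 23, 47, 9, None, 33, None, None, None, None, 34]


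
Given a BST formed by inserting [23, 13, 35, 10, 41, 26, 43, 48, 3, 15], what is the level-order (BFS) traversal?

Tree insertion order: [23, 13, 35, 10, 41, 26, 43, 48, 3, 15]
Tree (level-order array): [23, 13, 35, 10, 15, 26, 41, 3, None, None, None, None, None, None, 43, None, None, None, 48]
BFS from the root, enqueuing left then right child of each popped node:
  queue [23] -> pop 23, enqueue [13, 35], visited so far: [23]
  queue [13, 35] -> pop 13, enqueue [10, 15], visited so far: [23, 13]
  queue [35, 10, 15] -> pop 35, enqueue [26, 41], visited so far: [23, 13, 35]
  queue [10, 15, 26, 41] -> pop 10, enqueue [3], visited so far: [23, 13, 35, 10]
  queue [15, 26, 41, 3] -> pop 15, enqueue [none], visited so far: [23, 13, 35, 10, 15]
  queue [26, 41, 3] -> pop 26, enqueue [none], visited so far: [23, 13, 35, 10, 15, 26]
  queue [41, 3] -> pop 41, enqueue [43], visited so far: [23, 13, 35, 10, 15, 26, 41]
  queue [3, 43] -> pop 3, enqueue [none], visited so far: [23, 13, 35, 10, 15, 26, 41, 3]
  queue [43] -> pop 43, enqueue [48], visited so far: [23, 13, 35, 10, 15, 26, 41, 3, 43]
  queue [48] -> pop 48, enqueue [none], visited so far: [23, 13, 35, 10, 15, 26, 41, 3, 43, 48]
Result: [23, 13, 35, 10, 15, 26, 41, 3, 43, 48]


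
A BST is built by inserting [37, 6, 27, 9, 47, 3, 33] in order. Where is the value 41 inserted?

Starting tree (level order): [37, 6, 47, 3, 27, None, None, None, None, 9, 33]
Insertion path: 37 -> 47
Result: insert 41 as left child of 47
Final tree (level order): [37, 6, 47, 3, 27, 41, None, None, None, 9, 33]


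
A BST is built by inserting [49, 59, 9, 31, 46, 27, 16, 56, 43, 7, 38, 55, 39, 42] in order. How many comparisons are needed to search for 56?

Search path for 56: 49 -> 59 -> 56
Found: True
Comparisons: 3


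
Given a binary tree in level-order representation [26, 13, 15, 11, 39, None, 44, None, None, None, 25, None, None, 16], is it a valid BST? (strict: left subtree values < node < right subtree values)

Level-order array: [26, 13, 15, 11, 39, None, 44, None, None, None, 25, None, None, 16]
Validate using subtree bounds (lo, hi): at each node, require lo < value < hi,
then recurse left with hi=value and right with lo=value.
Preorder trace (stopping at first violation):
  at node 26 with bounds (-inf, +inf): OK
  at node 13 with bounds (-inf, 26): OK
  at node 11 with bounds (-inf, 13): OK
  at node 39 with bounds (13, 26): VIOLATION
Node 39 violates its bound: not (13 < 39 < 26).
Result: Not a valid BST


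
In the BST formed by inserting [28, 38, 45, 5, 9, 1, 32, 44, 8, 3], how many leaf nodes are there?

Tree built from: [28, 38, 45, 5, 9, 1, 32, 44, 8, 3]
Tree (level-order array): [28, 5, 38, 1, 9, 32, 45, None, 3, 8, None, None, None, 44]
Rule: A leaf has 0 children.
Per-node child counts:
  node 28: 2 child(ren)
  node 5: 2 child(ren)
  node 1: 1 child(ren)
  node 3: 0 child(ren)
  node 9: 1 child(ren)
  node 8: 0 child(ren)
  node 38: 2 child(ren)
  node 32: 0 child(ren)
  node 45: 1 child(ren)
  node 44: 0 child(ren)
Matching nodes: [3, 8, 32, 44]
Count of leaf nodes: 4


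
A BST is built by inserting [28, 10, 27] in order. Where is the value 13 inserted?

Starting tree (level order): [28, 10, None, None, 27]
Insertion path: 28 -> 10 -> 27
Result: insert 13 as left child of 27
Final tree (level order): [28, 10, None, None, 27, 13]


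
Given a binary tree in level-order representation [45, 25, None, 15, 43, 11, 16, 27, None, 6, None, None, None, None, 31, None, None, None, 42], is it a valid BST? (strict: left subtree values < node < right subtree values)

Level-order array: [45, 25, None, 15, 43, 11, 16, 27, None, 6, None, None, None, None, 31, None, None, None, 42]
Validate using subtree bounds (lo, hi): at each node, require lo < value < hi,
then recurse left with hi=value and right with lo=value.
Preorder trace (stopping at first violation):
  at node 45 with bounds (-inf, +inf): OK
  at node 25 with bounds (-inf, 45): OK
  at node 15 with bounds (-inf, 25): OK
  at node 11 with bounds (-inf, 15): OK
  at node 6 with bounds (-inf, 11): OK
  at node 16 with bounds (15, 25): OK
  at node 43 with bounds (25, 45): OK
  at node 27 with bounds (25, 43): OK
  at node 31 with bounds (27, 43): OK
  at node 42 with bounds (31, 43): OK
No violation found at any node.
Result: Valid BST


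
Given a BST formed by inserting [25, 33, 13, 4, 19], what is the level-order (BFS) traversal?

Tree insertion order: [25, 33, 13, 4, 19]
Tree (level-order array): [25, 13, 33, 4, 19]
BFS from the root, enqueuing left then right child of each popped node:
  queue [25] -> pop 25, enqueue [13, 33], visited so far: [25]
  queue [13, 33] -> pop 13, enqueue [4, 19], visited so far: [25, 13]
  queue [33, 4, 19] -> pop 33, enqueue [none], visited so far: [25, 13, 33]
  queue [4, 19] -> pop 4, enqueue [none], visited so far: [25, 13, 33, 4]
  queue [19] -> pop 19, enqueue [none], visited so far: [25, 13, 33, 4, 19]
Result: [25, 13, 33, 4, 19]


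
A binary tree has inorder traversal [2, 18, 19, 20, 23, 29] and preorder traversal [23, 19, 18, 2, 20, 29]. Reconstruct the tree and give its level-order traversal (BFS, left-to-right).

Inorder:  [2, 18, 19, 20, 23, 29]
Preorder: [23, 19, 18, 2, 20, 29]
Algorithm: preorder visits root first, so consume preorder in order;
for each root, split the current inorder slice at that value into
left-subtree inorder and right-subtree inorder, then recurse.
Recursive splits:
  root=23; inorder splits into left=[2, 18, 19, 20], right=[29]
  root=19; inorder splits into left=[2, 18], right=[20]
  root=18; inorder splits into left=[2], right=[]
  root=2; inorder splits into left=[], right=[]
  root=20; inorder splits into left=[], right=[]
  root=29; inorder splits into left=[], right=[]
Reconstructed level-order: [23, 19, 29, 18, 20, 2]


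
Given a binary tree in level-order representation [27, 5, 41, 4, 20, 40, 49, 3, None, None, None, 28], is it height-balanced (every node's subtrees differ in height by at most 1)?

Tree (level-order array): [27, 5, 41, 4, 20, 40, 49, 3, None, None, None, 28]
Definition: a tree is height-balanced if, at every node, |h(left) - h(right)| <= 1 (empty subtree has height -1).
Bottom-up per-node check:
  node 3: h_left=-1, h_right=-1, diff=0 [OK], height=0
  node 4: h_left=0, h_right=-1, diff=1 [OK], height=1
  node 20: h_left=-1, h_right=-1, diff=0 [OK], height=0
  node 5: h_left=1, h_right=0, diff=1 [OK], height=2
  node 28: h_left=-1, h_right=-1, diff=0 [OK], height=0
  node 40: h_left=0, h_right=-1, diff=1 [OK], height=1
  node 49: h_left=-1, h_right=-1, diff=0 [OK], height=0
  node 41: h_left=1, h_right=0, diff=1 [OK], height=2
  node 27: h_left=2, h_right=2, diff=0 [OK], height=3
All nodes satisfy the balance condition.
Result: Balanced


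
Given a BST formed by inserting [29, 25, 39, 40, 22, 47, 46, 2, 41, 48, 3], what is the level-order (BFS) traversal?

Tree insertion order: [29, 25, 39, 40, 22, 47, 46, 2, 41, 48, 3]
Tree (level-order array): [29, 25, 39, 22, None, None, 40, 2, None, None, 47, None, 3, 46, 48, None, None, 41]
BFS from the root, enqueuing left then right child of each popped node:
  queue [29] -> pop 29, enqueue [25, 39], visited so far: [29]
  queue [25, 39] -> pop 25, enqueue [22], visited so far: [29, 25]
  queue [39, 22] -> pop 39, enqueue [40], visited so far: [29, 25, 39]
  queue [22, 40] -> pop 22, enqueue [2], visited so far: [29, 25, 39, 22]
  queue [40, 2] -> pop 40, enqueue [47], visited so far: [29, 25, 39, 22, 40]
  queue [2, 47] -> pop 2, enqueue [3], visited so far: [29, 25, 39, 22, 40, 2]
  queue [47, 3] -> pop 47, enqueue [46, 48], visited so far: [29, 25, 39, 22, 40, 2, 47]
  queue [3, 46, 48] -> pop 3, enqueue [none], visited so far: [29, 25, 39, 22, 40, 2, 47, 3]
  queue [46, 48] -> pop 46, enqueue [41], visited so far: [29, 25, 39, 22, 40, 2, 47, 3, 46]
  queue [48, 41] -> pop 48, enqueue [none], visited so far: [29, 25, 39, 22, 40, 2, 47, 3, 46, 48]
  queue [41] -> pop 41, enqueue [none], visited so far: [29, 25, 39, 22, 40, 2, 47, 3, 46, 48, 41]
Result: [29, 25, 39, 22, 40, 2, 47, 3, 46, 48, 41]


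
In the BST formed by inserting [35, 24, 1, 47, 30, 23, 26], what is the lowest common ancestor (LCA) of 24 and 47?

Tree insertion order: [35, 24, 1, 47, 30, 23, 26]
Tree (level-order array): [35, 24, 47, 1, 30, None, None, None, 23, 26]
In a BST, the LCA of p=24, q=47 is the first node v on the
root-to-leaf path with p <= v <= q (go left if both < v, right if both > v).
Walk from root:
  at 35: 24 <= 35 <= 47, this is the LCA
LCA = 35


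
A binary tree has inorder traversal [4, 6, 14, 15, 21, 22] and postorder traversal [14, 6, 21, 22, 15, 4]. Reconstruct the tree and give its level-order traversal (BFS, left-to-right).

Inorder:   [4, 6, 14, 15, 21, 22]
Postorder: [14, 6, 21, 22, 15, 4]
Algorithm: postorder visits root last, so walk postorder right-to-left;
each value is the root of the current inorder slice — split it at that
value, recurse on the right subtree first, then the left.
Recursive splits:
  root=4; inorder splits into left=[], right=[6, 14, 15, 21, 22]
  root=15; inorder splits into left=[6, 14], right=[21, 22]
  root=22; inorder splits into left=[21], right=[]
  root=21; inorder splits into left=[], right=[]
  root=6; inorder splits into left=[], right=[14]
  root=14; inorder splits into left=[], right=[]
Reconstructed level-order: [4, 15, 6, 22, 14, 21]


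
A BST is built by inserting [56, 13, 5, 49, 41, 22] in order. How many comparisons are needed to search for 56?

Search path for 56: 56
Found: True
Comparisons: 1


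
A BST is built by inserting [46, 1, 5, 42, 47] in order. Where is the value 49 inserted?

Starting tree (level order): [46, 1, 47, None, 5, None, None, None, 42]
Insertion path: 46 -> 47
Result: insert 49 as right child of 47
Final tree (level order): [46, 1, 47, None, 5, None, 49, None, 42]


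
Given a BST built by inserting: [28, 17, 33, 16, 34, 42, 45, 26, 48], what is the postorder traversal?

Tree insertion order: [28, 17, 33, 16, 34, 42, 45, 26, 48]
Tree (level-order array): [28, 17, 33, 16, 26, None, 34, None, None, None, None, None, 42, None, 45, None, 48]
Postorder traversal: [16, 26, 17, 48, 45, 42, 34, 33, 28]


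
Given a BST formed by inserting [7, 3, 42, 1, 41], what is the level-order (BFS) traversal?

Tree insertion order: [7, 3, 42, 1, 41]
Tree (level-order array): [7, 3, 42, 1, None, 41]
BFS from the root, enqueuing left then right child of each popped node:
  queue [7] -> pop 7, enqueue [3, 42], visited so far: [7]
  queue [3, 42] -> pop 3, enqueue [1], visited so far: [7, 3]
  queue [42, 1] -> pop 42, enqueue [41], visited so far: [7, 3, 42]
  queue [1, 41] -> pop 1, enqueue [none], visited so far: [7, 3, 42, 1]
  queue [41] -> pop 41, enqueue [none], visited so far: [7, 3, 42, 1, 41]
Result: [7, 3, 42, 1, 41]


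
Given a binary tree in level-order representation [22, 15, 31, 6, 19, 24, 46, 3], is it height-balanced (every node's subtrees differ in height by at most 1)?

Tree (level-order array): [22, 15, 31, 6, 19, 24, 46, 3]
Definition: a tree is height-balanced if, at every node, |h(left) - h(right)| <= 1 (empty subtree has height -1).
Bottom-up per-node check:
  node 3: h_left=-1, h_right=-1, diff=0 [OK], height=0
  node 6: h_left=0, h_right=-1, diff=1 [OK], height=1
  node 19: h_left=-1, h_right=-1, diff=0 [OK], height=0
  node 15: h_left=1, h_right=0, diff=1 [OK], height=2
  node 24: h_left=-1, h_right=-1, diff=0 [OK], height=0
  node 46: h_left=-1, h_right=-1, diff=0 [OK], height=0
  node 31: h_left=0, h_right=0, diff=0 [OK], height=1
  node 22: h_left=2, h_right=1, diff=1 [OK], height=3
All nodes satisfy the balance condition.
Result: Balanced


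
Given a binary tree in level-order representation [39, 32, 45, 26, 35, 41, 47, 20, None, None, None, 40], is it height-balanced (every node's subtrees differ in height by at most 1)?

Tree (level-order array): [39, 32, 45, 26, 35, 41, 47, 20, None, None, None, 40]
Definition: a tree is height-balanced if, at every node, |h(left) - h(right)| <= 1 (empty subtree has height -1).
Bottom-up per-node check:
  node 20: h_left=-1, h_right=-1, diff=0 [OK], height=0
  node 26: h_left=0, h_right=-1, diff=1 [OK], height=1
  node 35: h_left=-1, h_right=-1, diff=0 [OK], height=0
  node 32: h_left=1, h_right=0, diff=1 [OK], height=2
  node 40: h_left=-1, h_right=-1, diff=0 [OK], height=0
  node 41: h_left=0, h_right=-1, diff=1 [OK], height=1
  node 47: h_left=-1, h_right=-1, diff=0 [OK], height=0
  node 45: h_left=1, h_right=0, diff=1 [OK], height=2
  node 39: h_left=2, h_right=2, diff=0 [OK], height=3
All nodes satisfy the balance condition.
Result: Balanced


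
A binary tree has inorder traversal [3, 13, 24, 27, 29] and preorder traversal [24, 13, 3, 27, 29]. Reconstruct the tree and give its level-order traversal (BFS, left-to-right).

Inorder:  [3, 13, 24, 27, 29]
Preorder: [24, 13, 3, 27, 29]
Algorithm: preorder visits root first, so consume preorder in order;
for each root, split the current inorder slice at that value into
left-subtree inorder and right-subtree inorder, then recurse.
Recursive splits:
  root=24; inorder splits into left=[3, 13], right=[27, 29]
  root=13; inorder splits into left=[3], right=[]
  root=3; inorder splits into left=[], right=[]
  root=27; inorder splits into left=[], right=[29]
  root=29; inorder splits into left=[], right=[]
Reconstructed level-order: [24, 13, 27, 3, 29]


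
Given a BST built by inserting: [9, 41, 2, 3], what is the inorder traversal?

Tree insertion order: [9, 41, 2, 3]
Tree (level-order array): [9, 2, 41, None, 3]
Inorder traversal: [2, 3, 9, 41]


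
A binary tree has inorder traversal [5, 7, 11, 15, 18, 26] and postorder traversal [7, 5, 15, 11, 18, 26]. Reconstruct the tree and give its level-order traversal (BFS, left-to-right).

Inorder:   [5, 7, 11, 15, 18, 26]
Postorder: [7, 5, 15, 11, 18, 26]
Algorithm: postorder visits root last, so walk postorder right-to-left;
each value is the root of the current inorder slice — split it at that
value, recurse on the right subtree first, then the left.
Recursive splits:
  root=26; inorder splits into left=[5, 7, 11, 15, 18], right=[]
  root=18; inorder splits into left=[5, 7, 11, 15], right=[]
  root=11; inorder splits into left=[5, 7], right=[15]
  root=15; inorder splits into left=[], right=[]
  root=5; inorder splits into left=[], right=[7]
  root=7; inorder splits into left=[], right=[]
Reconstructed level-order: [26, 18, 11, 5, 15, 7]


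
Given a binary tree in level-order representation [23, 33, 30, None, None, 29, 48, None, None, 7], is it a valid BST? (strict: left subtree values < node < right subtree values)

Level-order array: [23, 33, 30, None, None, 29, 48, None, None, 7]
Validate using subtree bounds (lo, hi): at each node, require lo < value < hi,
then recurse left with hi=value and right with lo=value.
Preorder trace (stopping at first violation):
  at node 23 with bounds (-inf, +inf): OK
  at node 33 with bounds (-inf, 23): VIOLATION
Node 33 violates its bound: not (-inf < 33 < 23).
Result: Not a valid BST


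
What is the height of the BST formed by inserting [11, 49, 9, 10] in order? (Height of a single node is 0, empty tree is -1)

Insertion order: [11, 49, 9, 10]
Tree (level-order array): [11, 9, 49, None, 10]
Compute height bottom-up (empty subtree = -1):
  height(10) = 1 + max(-1, -1) = 0
  height(9) = 1 + max(-1, 0) = 1
  height(49) = 1 + max(-1, -1) = 0
  height(11) = 1 + max(1, 0) = 2
Height = 2


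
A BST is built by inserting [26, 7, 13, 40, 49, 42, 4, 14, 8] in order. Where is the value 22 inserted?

Starting tree (level order): [26, 7, 40, 4, 13, None, 49, None, None, 8, 14, 42]
Insertion path: 26 -> 7 -> 13 -> 14
Result: insert 22 as right child of 14
Final tree (level order): [26, 7, 40, 4, 13, None, 49, None, None, 8, 14, 42, None, None, None, None, 22]


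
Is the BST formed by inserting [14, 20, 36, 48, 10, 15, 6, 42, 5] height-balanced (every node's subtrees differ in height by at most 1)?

Tree (level-order array): [14, 10, 20, 6, None, 15, 36, 5, None, None, None, None, 48, None, None, 42]
Definition: a tree is height-balanced if, at every node, |h(left) - h(right)| <= 1 (empty subtree has height -1).
Bottom-up per-node check:
  node 5: h_left=-1, h_right=-1, diff=0 [OK], height=0
  node 6: h_left=0, h_right=-1, diff=1 [OK], height=1
  node 10: h_left=1, h_right=-1, diff=2 [FAIL (|1--1|=2 > 1)], height=2
  node 15: h_left=-1, h_right=-1, diff=0 [OK], height=0
  node 42: h_left=-1, h_right=-1, diff=0 [OK], height=0
  node 48: h_left=0, h_right=-1, diff=1 [OK], height=1
  node 36: h_left=-1, h_right=1, diff=2 [FAIL (|-1-1|=2 > 1)], height=2
  node 20: h_left=0, h_right=2, diff=2 [FAIL (|0-2|=2 > 1)], height=3
  node 14: h_left=2, h_right=3, diff=1 [OK], height=4
Node 10 violates the condition: |1 - -1| = 2 > 1.
Result: Not balanced


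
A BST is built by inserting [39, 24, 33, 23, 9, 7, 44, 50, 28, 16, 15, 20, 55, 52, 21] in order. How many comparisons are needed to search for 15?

Search path for 15: 39 -> 24 -> 23 -> 9 -> 16 -> 15
Found: True
Comparisons: 6


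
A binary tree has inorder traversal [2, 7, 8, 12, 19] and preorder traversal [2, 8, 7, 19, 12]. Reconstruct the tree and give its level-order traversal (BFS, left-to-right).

Inorder:  [2, 7, 8, 12, 19]
Preorder: [2, 8, 7, 19, 12]
Algorithm: preorder visits root first, so consume preorder in order;
for each root, split the current inorder slice at that value into
left-subtree inorder and right-subtree inorder, then recurse.
Recursive splits:
  root=2; inorder splits into left=[], right=[7, 8, 12, 19]
  root=8; inorder splits into left=[7], right=[12, 19]
  root=7; inorder splits into left=[], right=[]
  root=19; inorder splits into left=[12], right=[]
  root=12; inorder splits into left=[], right=[]
Reconstructed level-order: [2, 8, 7, 19, 12]


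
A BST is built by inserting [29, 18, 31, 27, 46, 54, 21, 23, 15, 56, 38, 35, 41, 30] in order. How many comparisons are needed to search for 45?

Search path for 45: 29 -> 31 -> 46 -> 38 -> 41
Found: False
Comparisons: 5


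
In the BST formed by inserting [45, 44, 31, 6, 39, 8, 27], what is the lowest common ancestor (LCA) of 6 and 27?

Tree insertion order: [45, 44, 31, 6, 39, 8, 27]
Tree (level-order array): [45, 44, None, 31, None, 6, 39, None, 8, None, None, None, 27]
In a BST, the LCA of p=6, q=27 is the first node v on the
root-to-leaf path with p <= v <= q (go left if both < v, right if both > v).
Walk from root:
  at 45: both 6 and 27 < 45, go left
  at 44: both 6 and 27 < 44, go left
  at 31: both 6 and 27 < 31, go left
  at 6: 6 <= 6 <= 27, this is the LCA
LCA = 6


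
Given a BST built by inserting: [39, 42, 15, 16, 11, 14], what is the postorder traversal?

Tree insertion order: [39, 42, 15, 16, 11, 14]
Tree (level-order array): [39, 15, 42, 11, 16, None, None, None, 14]
Postorder traversal: [14, 11, 16, 15, 42, 39]


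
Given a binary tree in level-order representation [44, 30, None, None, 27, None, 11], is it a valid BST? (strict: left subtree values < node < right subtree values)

Level-order array: [44, 30, None, None, 27, None, 11]
Validate using subtree bounds (lo, hi): at each node, require lo < value < hi,
then recurse left with hi=value and right with lo=value.
Preorder trace (stopping at first violation):
  at node 44 with bounds (-inf, +inf): OK
  at node 30 with bounds (-inf, 44): OK
  at node 27 with bounds (30, 44): VIOLATION
Node 27 violates its bound: not (30 < 27 < 44).
Result: Not a valid BST


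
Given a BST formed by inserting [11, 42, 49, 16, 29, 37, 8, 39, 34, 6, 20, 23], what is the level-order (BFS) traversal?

Tree insertion order: [11, 42, 49, 16, 29, 37, 8, 39, 34, 6, 20, 23]
Tree (level-order array): [11, 8, 42, 6, None, 16, 49, None, None, None, 29, None, None, 20, 37, None, 23, 34, 39]
BFS from the root, enqueuing left then right child of each popped node:
  queue [11] -> pop 11, enqueue [8, 42], visited so far: [11]
  queue [8, 42] -> pop 8, enqueue [6], visited so far: [11, 8]
  queue [42, 6] -> pop 42, enqueue [16, 49], visited so far: [11, 8, 42]
  queue [6, 16, 49] -> pop 6, enqueue [none], visited so far: [11, 8, 42, 6]
  queue [16, 49] -> pop 16, enqueue [29], visited so far: [11, 8, 42, 6, 16]
  queue [49, 29] -> pop 49, enqueue [none], visited so far: [11, 8, 42, 6, 16, 49]
  queue [29] -> pop 29, enqueue [20, 37], visited so far: [11, 8, 42, 6, 16, 49, 29]
  queue [20, 37] -> pop 20, enqueue [23], visited so far: [11, 8, 42, 6, 16, 49, 29, 20]
  queue [37, 23] -> pop 37, enqueue [34, 39], visited so far: [11, 8, 42, 6, 16, 49, 29, 20, 37]
  queue [23, 34, 39] -> pop 23, enqueue [none], visited so far: [11, 8, 42, 6, 16, 49, 29, 20, 37, 23]
  queue [34, 39] -> pop 34, enqueue [none], visited so far: [11, 8, 42, 6, 16, 49, 29, 20, 37, 23, 34]
  queue [39] -> pop 39, enqueue [none], visited so far: [11, 8, 42, 6, 16, 49, 29, 20, 37, 23, 34, 39]
Result: [11, 8, 42, 6, 16, 49, 29, 20, 37, 23, 34, 39]


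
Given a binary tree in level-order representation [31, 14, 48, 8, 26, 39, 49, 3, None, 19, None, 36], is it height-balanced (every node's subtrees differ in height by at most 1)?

Tree (level-order array): [31, 14, 48, 8, 26, 39, 49, 3, None, 19, None, 36]
Definition: a tree is height-balanced if, at every node, |h(left) - h(right)| <= 1 (empty subtree has height -1).
Bottom-up per-node check:
  node 3: h_left=-1, h_right=-1, diff=0 [OK], height=0
  node 8: h_left=0, h_right=-1, diff=1 [OK], height=1
  node 19: h_left=-1, h_right=-1, diff=0 [OK], height=0
  node 26: h_left=0, h_right=-1, diff=1 [OK], height=1
  node 14: h_left=1, h_right=1, diff=0 [OK], height=2
  node 36: h_left=-1, h_right=-1, diff=0 [OK], height=0
  node 39: h_left=0, h_right=-1, diff=1 [OK], height=1
  node 49: h_left=-1, h_right=-1, diff=0 [OK], height=0
  node 48: h_left=1, h_right=0, diff=1 [OK], height=2
  node 31: h_left=2, h_right=2, diff=0 [OK], height=3
All nodes satisfy the balance condition.
Result: Balanced


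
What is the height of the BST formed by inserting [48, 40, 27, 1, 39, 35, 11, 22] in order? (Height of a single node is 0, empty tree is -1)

Insertion order: [48, 40, 27, 1, 39, 35, 11, 22]
Tree (level-order array): [48, 40, None, 27, None, 1, 39, None, 11, 35, None, None, 22]
Compute height bottom-up (empty subtree = -1):
  height(22) = 1 + max(-1, -1) = 0
  height(11) = 1 + max(-1, 0) = 1
  height(1) = 1 + max(-1, 1) = 2
  height(35) = 1 + max(-1, -1) = 0
  height(39) = 1 + max(0, -1) = 1
  height(27) = 1 + max(2, 1) = 3
  height(40) = 1 + max(3, -1) = 4
  height(48) = 1 + max(4, -1) = 5
Height = 5
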